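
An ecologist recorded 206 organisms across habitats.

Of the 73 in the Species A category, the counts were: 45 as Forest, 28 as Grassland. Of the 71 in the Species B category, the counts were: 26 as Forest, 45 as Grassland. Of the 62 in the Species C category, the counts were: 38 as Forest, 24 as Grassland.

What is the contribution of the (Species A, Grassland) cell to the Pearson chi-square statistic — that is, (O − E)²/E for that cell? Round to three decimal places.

1.182

Row total (Species A) = 73; column total (Grassland) = 97; N = 206.
Expected count E = 73 × 97 / 206 = 34.3738.
Contribution = (O − E)²/E = (28 − 34.3738)² / 34.3738 = 1.182.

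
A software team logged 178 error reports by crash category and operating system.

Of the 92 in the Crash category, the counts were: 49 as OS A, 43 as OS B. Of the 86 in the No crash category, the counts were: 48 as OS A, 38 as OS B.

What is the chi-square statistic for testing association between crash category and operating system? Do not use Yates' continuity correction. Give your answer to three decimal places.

0.117

Row totals: 92, 86. Column totals: 97, 81. Grand total N = 178.
Expected counts (row total × column total / N):
  Crash, OS A: 92×97/178 = 50.1348
  Crash, OS B: 92×81/178 = 41.8652
  No crash, OS A: 86×97/178 = 46.8652
  No crash, OS B: 86×81/178 = 39.1348
Contributions (O − E)²/E:
  (49 − 50.1348)²/50.1348 = 0.0257
  (43 − 41.8652)²/41.8652 = 0.0308
  (48 − 46.8652)²/46.8652 = 0.0275
  (38 − 39.1348)²/39.1348 = 0.0329
χ² = 0.0257 + 0.0308 + 0.0275 + 0.0329 = 0.117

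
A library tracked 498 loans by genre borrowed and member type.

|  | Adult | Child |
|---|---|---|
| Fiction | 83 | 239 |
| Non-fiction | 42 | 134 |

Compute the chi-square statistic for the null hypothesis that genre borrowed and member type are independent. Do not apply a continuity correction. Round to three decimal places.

Row totals: 322, 176. Column totals: 125, 373. Grand total N = 498.
Expected counts (row total × column total / N):
  Fiction, Adult: 322×125/498 = 80.8233
  Fiction, Child: 322×373/498 = 241.1767
  Non-fiction, Adult: 176×125/498 = 44.1767
  Non-fiction, Child: 176×373/498 = 131.8233
Contributions (O − E)²/E:
  (83 − 80.8233)²/80.8233 = 0.0586
  (239 − 241.1767)²/241.1767 = 0.0196
  (42 − 44.1767)²/44.1767 = 0.1073
  (134 − 131.8233)²/131.8233 = 0.0359
χ² = 0.0586 + 0.0196 + 0.1073 + 0.0359 = 0.221

0.221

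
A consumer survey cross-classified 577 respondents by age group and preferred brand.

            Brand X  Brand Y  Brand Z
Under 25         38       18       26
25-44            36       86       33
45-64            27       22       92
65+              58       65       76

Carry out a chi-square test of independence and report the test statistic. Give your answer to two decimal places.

Row totals: 82, 155, 141, 199. Column totals: 159, 191, 227. Grand total N = 577.
Expected counts (row total × column total / N):
  Under 25, Brand X: 82×159/577 = 22.5962
  Under 25, Brand Y: 82×191/577 = 27.1438
  Under 25, Brand Z: 82×227/577 = 32.2600
  25-44, Brand X: 155×159/577 = 42.7123
  25-44, Brand Y: 155×191/577 = 51.3085
  25-44, Brand Z: 155×227/577 = 60.9792
  45-64, Brand X: 141×159/577 = 38.8544
  45-64, Brand Y: 141×191/577 = 46.6742
  45-64, Brand Z: 141×227/577 = 55.4714
  65+, Brand X: 199×159/577 = 54.8371
  65+, Brand Y: 199×191/577 = 65.8735
  65+, Brand Z: 199×227/577 = 78.2894
Contributions (O − E)²/E:
  (38 − 22.5962)²/22.5962 = 10.5008
  (18 − 27.1438)²/27.1438 = 3.0802
  (26 − 32.2600)²/32.2600 = 1.2147
  (36 − 42.7123)²/42.7123 = 1.0548
  (86 − 51.3085)²/51.3085 = 23.4562
  (33 − 60.9792)²/60.9792 = 12.8377
  (27 − 38.8544)²/38.8544 = 3.6168
  (22 − 46.6742)²/46.6742 = 13.0440
  (92 − 55.4714)²/55.4714 = 24.0545
  (58 − 54.8371)²/54.8371 = 0.1824
  (65 − 65.8735)²/65.8735 = 0.0116
  (76 − 78.2894)²/78.2894 = 0.0669
χ² = 10.5008 + 3.0802 + 1.2147 + 1.0548 + 23.4562 + 12.8377 + 3.6168 + 13.0440 + 24.0545 + 0.1824 + 0.0116 + 0.0669 = 93.12

93.12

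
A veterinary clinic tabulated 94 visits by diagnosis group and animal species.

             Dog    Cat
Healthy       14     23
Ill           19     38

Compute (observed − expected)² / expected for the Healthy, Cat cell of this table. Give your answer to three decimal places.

Row total (Healthy) = 37; column total (Cat) = 61; N = 94.
Expected count E = 37 × 61 / 94 = 24.0106.
Contribution = (O − E)²/E = (23 − 24.0106)² / 24.0106 = 0.043.

0.043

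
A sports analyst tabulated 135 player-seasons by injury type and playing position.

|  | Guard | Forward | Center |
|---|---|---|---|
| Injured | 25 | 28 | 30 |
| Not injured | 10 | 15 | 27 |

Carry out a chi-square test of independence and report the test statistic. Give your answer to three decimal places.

3.587

Row totals: 83, 52. Column totals: 35, 43, 57. Grand total N = 135.
Expected counts (row total × column total / N):
  Injured, Guard: 83×35/135 = 21.5185
  Injured, Forward: 83×43/135 = 26.4370
  Injured, Center: 83×57/135 = 35.0444
  Not injured, Guard: 52×35/135 = 13.4815
  Not injured, Forward: 52×43/135 = 16.5630
  Not injured, Center: 52×57/135 = 21.9556
Contributions (O − E)²/E:
  (25 − 21.5185)²/21.5185 = 0.5633
  (28 − 26.4370)²/26.4370 = 0.0924
  (30 − 35.0444)²/35.0444 = 0.7261
  (10 − 13.4815)²/13.4815 = 0.8991
  (15 − 16.5630)²/16.5630 = 0.1475
  (27 − 21.9556)²/21.9556 = 1.1590
χ² = 0.5633 + 0.0924 + 0.7261 + 0.8991 + 0.1475 + 1.1590 = 3.587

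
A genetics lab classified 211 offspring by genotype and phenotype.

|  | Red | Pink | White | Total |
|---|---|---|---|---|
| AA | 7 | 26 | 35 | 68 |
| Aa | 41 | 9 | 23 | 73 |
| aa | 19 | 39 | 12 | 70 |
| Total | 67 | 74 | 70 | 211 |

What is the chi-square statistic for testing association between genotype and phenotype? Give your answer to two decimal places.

55.84

Grand total N = 211.
Expected counts (row total × column total / N):
  AA, Red: 68×67/211 = 21.592
  AA, Pink: 68×74/211 = 23.848
  AA, White: 68×70/211 = 22.559
  Aa, Red: 73×67/211 = 23.180
  Aa, Pink: 73×74/211 = 25.602
  Aa, White: 73×70/211 = 24.218
  aa, Red: 70×67/211 = 22.227
  aa, Pink: 70×74/211 = 24.550
  aa, White: 70×70/211 = 23.223
Contributions (O − E)²/E:
  (7 − 21.592)²/21.592 = 9.8614
  (26 − 23.848)²/23.848 = 0.1942
  (35 − 22.559)²/22.559 = 6.8611
  (41 − 23.180)²/23.180 = 13.6994
  (9 − 25.602)²/25.602 = 10.7658
  (23 − 24.218)²/24.218 = 0.0613
  (19 − 22.227)²/22.227 = 0.4685
  (39 − 24.550)²/24.550 = 8.5052
  (12 − 23.223)²/23.223 = 5.4237
χ² = 9.8614 + 0.1942 + 6.8611 + 13.6994 + 10.7658 + 0.0613 + 0.4685 + 8.5052 + 5.4237 = 55.84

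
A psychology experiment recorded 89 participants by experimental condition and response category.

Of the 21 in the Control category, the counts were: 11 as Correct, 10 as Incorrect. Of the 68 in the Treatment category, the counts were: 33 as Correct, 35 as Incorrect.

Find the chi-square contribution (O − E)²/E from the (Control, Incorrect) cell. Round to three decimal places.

0.036

Row total (Control) = 21; column total (Incorrect) = 45; N = 89.
Expected count E = 21 × 45 / 89 = 10.6180.
Contribution = (O − E)²/E = (10 − 10.6180)² / 10.6180 = 0.036.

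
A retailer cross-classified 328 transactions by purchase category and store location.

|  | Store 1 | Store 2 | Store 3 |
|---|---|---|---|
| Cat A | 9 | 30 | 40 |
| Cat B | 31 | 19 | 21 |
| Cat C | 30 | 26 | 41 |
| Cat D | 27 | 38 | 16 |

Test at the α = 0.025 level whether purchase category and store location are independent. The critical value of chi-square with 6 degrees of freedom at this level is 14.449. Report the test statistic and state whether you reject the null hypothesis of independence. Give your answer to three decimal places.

Row totals: 79, 71, 97, 81. Column totals: 97, 113, 118. Grand total N = 328.
Expected counts (row total × column total / N):
  Cat A, Store 1: 79×97/328 = 23.36280
  Cat A, Store 2: 79×113/328 = 27.21646
  Cat A, Store 3: 79×118/328 = 28.42073
  Cat B, Store 1: 71×97/328 = 20.99695
  Cat B, Store 2: 71×113/328 = 24.46037
  Cat B, Store 3: 71×118/328 = 25.54268
  Cat C, Store 1: 97×97/328 = 28.68598
  Cat C, Store 2: 97×113/328 = 33.41768
  Cat C, Store 3: 97×118/328 = 34.89634
  Cat D, Store 1: 81×97/328 = 23.95427
  Cat D, Store 2: 81×113/328 = 27.90549
  Cat D, Store 3: 81×118/328 = 29.14024
Contributions (O − E)²/E:
  (9 − 23.36280)²/23.36280 = 8.8299
  (30 − 27.21646)²/27.21646 = 0.2847
  (40 − 28.42073)²/28.42073 = 4.7177
  (31 − 20.99695)²/20.99695 = 4.7655
  (19 − 24.46037)²/24.46037 = 1.2189
  (21 − 25.54268)²/25.54268 = 0.8079
  (30 − 28.68598)²/28.68598 = 0.0602
  (26 − 33.41768)²/33.41768 = 1.6465
  (41 − 34.89634)²/34.89634 = 1.0676
  (27 − 23.95427)²/23.95427 = 0.3873
  (38 − 27.90549)²/27.90549 = 3.6516
  (16 − 29.14024)²/29.14024 = 5.9253
χ² = 8.8299 + 0.2847 + 4.7177 + 4.7655 + 1.2189 + 0.8079 + 0.0602 + 1.6465 + 1.0676 + 0.3873 + 3.6516 + 5.9253 = 33.363
df = (4−1)(3−1) = 6. Since 33.363 > 14.449, reject the null hypothesis of independence at α = 0.025.

33.363; reject H₀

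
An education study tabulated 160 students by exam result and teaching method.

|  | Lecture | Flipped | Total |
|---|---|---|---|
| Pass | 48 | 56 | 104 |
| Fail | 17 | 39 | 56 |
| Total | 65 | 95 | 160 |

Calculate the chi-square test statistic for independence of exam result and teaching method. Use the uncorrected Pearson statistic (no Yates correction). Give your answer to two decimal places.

3.77

Grand total N = 160.
Expected counts (row total × column total / N):
  Pass, Lecture: 104×65/160 = 42.250
  Pass, Flipped: 104×95/160 = 61.750
  Fail, Lecture: 56×65/160 = 22.750
  Fail, Flipped: 56×95/160 = 33.250
Contributions (O − E)²/E:
  (48 − 42.250)²/42.250 = 0.7825
  (56 − 61.750)²/61.750 = 0.5354
  (17 − 22.750)²/22.750 = 1.4533
  (39 − 33.250)²/33.250 = 0.9944
χ² = 0.7825 + 0.5354 + 1.4533 + 0.9944 = 3.77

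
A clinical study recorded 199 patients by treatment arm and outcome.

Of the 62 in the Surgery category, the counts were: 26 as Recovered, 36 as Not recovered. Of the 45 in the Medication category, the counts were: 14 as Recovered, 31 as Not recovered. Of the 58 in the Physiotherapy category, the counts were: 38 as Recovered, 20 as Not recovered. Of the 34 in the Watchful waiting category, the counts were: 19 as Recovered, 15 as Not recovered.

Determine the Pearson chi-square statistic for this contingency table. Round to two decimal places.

13.98

Row totals: 62, 45, 58, 34. Column totals: 97, 102. Grand total N = 199.
Expected counts (row total × column total / N):
  Surgery, Recovered: 62×97/199 = 30.221
  Surgery, Not recovered: 62×102/199 = 31.779
  Medication, Recovered: 45×97/199 = 21.935
  Medication, Not recovered: 45×102/199 = 23.065
  Physiotherapy, Recovered: 58×97/199 = 28.271
  Physiotherapy, Not recovered: 58×102/199 = 29.729
  Watchful waiting, Recovered: 34×97/199 = 16.573
  Watchful waiting, Not recovered: 34×102/199 = 17.427
Contributions (O − E)²/E:
  (26 − 30.221)²/30.221 = 0.5896
  (36 − 31.779)²/31.779 = 0.5606
  (14 − 21.935)²/21.935 = 2.8705
  (31 − 23.065)²/23.065 = 2.7299
  (38 − 28.271)²/28.271 = 3.3481
  (20 − 29.729)²/29.729 = 3.1839
  (19 − 16.573)²/16.573 = 0.3554
  (15 − 17.427)²/17.427 = 0.3380
χ² = 0.5896 + 0.5606 + 2.8705 + 2.7299 + 3.3481 + 3.1839 + 0.3554 + 0.3380 = 13.98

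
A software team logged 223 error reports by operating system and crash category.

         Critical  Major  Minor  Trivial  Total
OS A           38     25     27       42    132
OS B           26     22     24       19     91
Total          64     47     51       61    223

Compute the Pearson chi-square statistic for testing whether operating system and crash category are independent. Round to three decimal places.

Grand total N = 223.
Expected counts (row total × column total / N):
  OS A, Critical: 132×64/223 = 37.8834
  OS A, Major: 132×47/223 = 27.8206
  OS A, Minor: 132×51/223 = 30.1883
  OS A, Trivial: 132×61/223 = 36.1076
  OS B, Critical: 91×64/223 = 26.1166
  OS B, Major: 91×47/223 = 19.1794
  OS B, Minor: 91×51/223 = 20.8117
  OS B, Trivial: 91×61/223 = 24.8924
Contributions (O − E)²/E:
  (38 − 37.8834)²/37.8834 = 0.0004
  (25 − 27.8206)²/27.8206 = 0.2860
  (27 − 30.1883)²/30.1883 = 0.3367
  (42 − 36.1076)²/36.1076 = 0.9616
  (26 − 26.1166)²/26.1166 = 0.0005
  (22 − 19.1794)²/19.1794 = 0.4148
  (24 − 20.8117)²/20.8117 = 0.4884
  (19 − 24.8924)²/24.8924 = 1.3948
χ² = 0.0004 + 0.2860 + 0.3367 + 0.9616 + 0.0005 + 0.4148 + 0.4884 + 1.3948 = 3.883

3.883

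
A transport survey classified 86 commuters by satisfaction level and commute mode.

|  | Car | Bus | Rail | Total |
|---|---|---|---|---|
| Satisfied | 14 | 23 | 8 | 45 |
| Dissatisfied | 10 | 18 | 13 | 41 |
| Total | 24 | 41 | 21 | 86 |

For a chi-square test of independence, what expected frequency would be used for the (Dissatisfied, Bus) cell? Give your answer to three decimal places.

Row total (Dissatisfied) = 41; column total (Bus) = 41; grand total N = 86.
Expected count = (row total × column total) / N = 41 × 41 / 86 = 19.547.

19.547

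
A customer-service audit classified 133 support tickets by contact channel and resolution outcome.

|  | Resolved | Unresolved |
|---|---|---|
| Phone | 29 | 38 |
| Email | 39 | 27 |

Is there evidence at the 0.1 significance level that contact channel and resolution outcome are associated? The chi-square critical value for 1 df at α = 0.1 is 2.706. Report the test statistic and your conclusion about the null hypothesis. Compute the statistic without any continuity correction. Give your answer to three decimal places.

3.325; reject H₀

Row totals: 67, 66. Column totals: 68, 65. Grand total N = 133.
Expected counts (row total × column total / N):
  Phone, Resolved: 67×68/133 = 34.2556
  Phone, Unresolved: 67×65/133 = 32.7444
  Email, Resolved: 66×68/133 = 33.7444
  Email, Unresolved: 66×65/133 = 32.2556
Contributions (O − E)²/E:
  (29 − 34.2556)²/34.2556 = 0.8063
  (38 − 32.7444)²/32.7444 = 0.8435
  (39 − 33.7444)²/33.7444 = 0.8185
  (27 − 32.2556)²/32.2556 = 0.8563
χ² = 0.8063 + 0.8435 + 0.8185 + 0.8563 = 3.325
df = (2−1)(2−1) = 1. Since 3.325 > 2.706, reject the null hypothesis of independence at α = 0.1.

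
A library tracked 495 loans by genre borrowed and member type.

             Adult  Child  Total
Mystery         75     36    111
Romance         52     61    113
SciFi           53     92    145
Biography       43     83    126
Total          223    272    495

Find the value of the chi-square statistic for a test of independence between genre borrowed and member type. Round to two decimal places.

Grand total N = 495.
Expected counts (row total × column total / N):
  Mystery, Adult: 111×223/495 = 50.006
  Mystery, Child: 111×272/495 = 60.994
  Romance, Adult: 113×223/495 = 50.907
  Romance, Child: 113×272/495 = 62.093
  SciFi, Adult: 145×223/495 = 65.323
  SciFi, Child: 145×272/495 = 79.677
  Biography, Adult: 126×223/495 = 56.764
  Biography, Child: 126×272/495 = 69.236
Contributions (O − E)²/E:
  (75 − 50.006)²/50.006 = 12.4925
  (36 − 60.994)²/60.994 = 10.2420
  (52 − 50.907)²/50.907 = 0.0235
  (61 − 62.093)²/62.093 = 0.0192
  (53 − 65.323)²/65.323 = 2.3247
  (92 − 79.677)²/79.677 = 1.9059
  (43 − 56.764)²/56.764 = 3.3375
  (83 − 69.236)²/69.236 = 2.7363
χ² = 12.4925 + 10.2420 + 0.0235 + 0.0192 + 2.3247 + 1.9059 + 3.3375 + 2.7363 = 33.08

33.08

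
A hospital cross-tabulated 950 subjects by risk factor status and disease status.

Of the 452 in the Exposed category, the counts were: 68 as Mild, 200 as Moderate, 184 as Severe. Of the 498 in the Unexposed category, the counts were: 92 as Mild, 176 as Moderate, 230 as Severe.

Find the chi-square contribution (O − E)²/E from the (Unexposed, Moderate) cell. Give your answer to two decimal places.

2.26

Row total (Unexposed) = 498; column total (Moderate) = 376; N = 950.
Expected count E = 498 × 376 / 950 = 197.103.
Contribution = (O − E)²/E = (176 − 197.103)² / 197.103 = 2.26.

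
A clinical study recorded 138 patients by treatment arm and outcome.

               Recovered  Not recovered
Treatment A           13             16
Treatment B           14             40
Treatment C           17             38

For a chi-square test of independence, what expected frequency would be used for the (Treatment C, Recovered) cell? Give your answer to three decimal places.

17.536

Row total (Treatment C) = 55; column total (Recovered) = 44; grand total N = 138.
Expected count = (row total × column total) / N = 55 × 44 / 138 = 17.536.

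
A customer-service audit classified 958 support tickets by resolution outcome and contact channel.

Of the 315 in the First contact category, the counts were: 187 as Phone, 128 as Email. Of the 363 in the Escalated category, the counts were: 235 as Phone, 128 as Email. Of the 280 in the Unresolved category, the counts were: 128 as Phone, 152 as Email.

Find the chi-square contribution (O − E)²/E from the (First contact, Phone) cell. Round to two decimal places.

Row total (First contact) = 315; column total (Phone) = 550; N = 958.
Expected count E = 315 × 550 / 958 = 180.846.
Contribution = (O − E)²/E = (187 − 180.846)² / 180.846 = 0.21.

0.21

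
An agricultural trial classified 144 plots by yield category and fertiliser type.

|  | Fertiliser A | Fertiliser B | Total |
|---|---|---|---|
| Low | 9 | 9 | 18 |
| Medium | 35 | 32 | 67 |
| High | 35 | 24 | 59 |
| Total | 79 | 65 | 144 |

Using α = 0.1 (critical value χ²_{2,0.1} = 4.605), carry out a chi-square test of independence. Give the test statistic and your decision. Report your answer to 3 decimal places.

0.832; fail to reject H₀

Grand total N = 144.
Expected counts (row total × column total / N):
  Low, Fertiliser A: 18×79/144 = 9.8750
  Low, Fertiliser B: 18×65/144 = 8.1250
  Medium, Fertiliser A: 67×79/144 = 36.7569
  Medium, Fertiliser B: 67×65/144 = 30.2431
  High, Fertiliser A: 59×79/144 = 32.3681
  High, Fertiliser B: 59×65/144 = 26.6319
Contributions (O − E)²/E:
  (9 − 9.8750)²/9.8750 = 0.0775
  (9 − 8.1250)²/8.1250 = 0.0942
  (35 − 36.7569)²/36.7569 = 0.0840
  (32 − 30.2431)²/30.2431 = 0.1021
  (35 − 32.3681)²/32.3681 = 0.2140
  (24 − 26.6319)²/26.6319 = 0.2601
χ² = 0.0775 + 0.0942 + 0.0840 + 0.1021 + 0.2140 + 0.2601 = 0.832
df = (3−1)(2−1) = 2. Since 0.832 < 4.605, fail to reject the null hypothesis of independence at α = 0.1.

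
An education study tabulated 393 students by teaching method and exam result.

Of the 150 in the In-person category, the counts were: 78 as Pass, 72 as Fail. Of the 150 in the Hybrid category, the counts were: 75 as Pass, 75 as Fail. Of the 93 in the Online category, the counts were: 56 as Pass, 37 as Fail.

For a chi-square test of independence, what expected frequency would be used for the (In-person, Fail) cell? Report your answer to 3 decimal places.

Row total (In-person) = 150; column total (Fail) = 184; grand total N = 393.
Expected count = (row total × column total) / N = 150 × 184 / 393 = 70.229.

70.229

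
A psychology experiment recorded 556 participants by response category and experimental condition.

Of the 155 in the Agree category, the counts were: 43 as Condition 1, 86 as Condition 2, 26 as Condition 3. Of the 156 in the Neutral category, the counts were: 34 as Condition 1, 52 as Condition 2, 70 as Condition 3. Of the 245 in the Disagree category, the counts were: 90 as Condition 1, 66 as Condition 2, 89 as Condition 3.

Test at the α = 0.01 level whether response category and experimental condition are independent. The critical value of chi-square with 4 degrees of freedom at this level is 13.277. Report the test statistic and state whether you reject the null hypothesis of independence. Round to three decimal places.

48.884; reject H₀

Row totals: 155, 156, 245. Column totals: 167, 204, 185. Grand total N = 556.
Expected counts (row total × column total / N):
  Agree, Condition 1: 155×167/556 = 46.5558
  Agree, Condition 2: 155×204/556 = 56.8705
  Agree, Condition 3: 155×185/556 = 51.5737
  Neutral, Condition 1: 156×167/556 = 46.8561
  Neutral, Condition 2: 156×204/556 = 57.2374
  Neutral, Condition 3: 156×185/556 = 51.9065
  Disagree, Condition 1: 245×167/556 = 73.5881
  Disagree, Condition 2: 245×204/556 = 89.8921
  Disagree, Condition 3: 245×185/556 = 81.5198
Contributions (O − E)²/E:
  (43 − 46.5558)²/46.5558 = 0.2716
  (86 − 56.8705)²/56.8705 = 14.9204
  (26 − 51.5737)²/51.5737 = 12.6812
  (34 − 46.8561)²/46.8561 = 3.5274
  (52 − 57.2374)²/57.2374 = 0.4792
  (70 − 51.9065)²/51.9065 = 6.3070
  (90 − 73.5881)²/73.5881 = 3.6602
  (66 − 89.8921)²/89.8921 = 6.3502
  (89 − 81.5198)²/81.5198 = 0.6864
χ² = 0.2716 + 14.9204 + 12.6812 + 3.5274 + 0.4792 + 6.3070 + 3.6602 + 6.3502 + 0.6864 = 48.884
df = (3−1)(3−1) = 4. Since 48.884 > 13.277, reject the null hypothesis of independence at α = 0.01.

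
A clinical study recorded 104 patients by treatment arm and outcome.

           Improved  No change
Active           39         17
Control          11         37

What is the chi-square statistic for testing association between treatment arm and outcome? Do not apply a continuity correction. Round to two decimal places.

Row totals: 56, 48. Column totals: 50, 54. Grand total N = 104.
Expected counts (row total × column total / N):
  Active, Improved: 56×50/104 = 26.923
  Active, No change: 56×54/104 = 29.077
  Control, Improved: 48×50/104 = 23.077
  Control, No change: 48×54/104 = 24.923
Contributions (O − E)²/E:
  (39 − 26.923)²/26.923 = 5.4174
  (17 − 29.077)²/29.077 = 5.0161
  (11 − 23.077)²/23.077 = 6.3203
  (37 − 24.923)²/24.923 = 5.8522
χ² = 5.4174 + 5.0161 + 6.3203 + 5.8522 = 22.61

22.61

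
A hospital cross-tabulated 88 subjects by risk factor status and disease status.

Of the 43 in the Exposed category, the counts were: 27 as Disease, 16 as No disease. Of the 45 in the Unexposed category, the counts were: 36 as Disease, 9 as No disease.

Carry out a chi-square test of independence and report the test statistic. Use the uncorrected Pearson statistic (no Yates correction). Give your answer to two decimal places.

3.20

Row totals: 43, 45. Column totals: 63, 25. Grand total N = 88.
Expected counts (row total × column total / N):
  Exposed, Disease: 43×63/88 = 30.784
  Exposed, No disease: 43×25/88 = 12.216
  Unexposed, Disease: 45×63/88 = 32.216
  Unexposed, No disease: 45×25/88 = 12.784
Contributions (O − E)²/E:
  (27 − 30.784)²/30.784 = 0.4651
  (16 − 12.216)²/12.216 = 1.1721
  (36 − 32.216)²/32.216 = 0.4445
  (9 − 12.784)²/12.784 = 1.1200
χ² = 0.4651 + 1.1721 + 0.4445 + 1.1200 = 3.20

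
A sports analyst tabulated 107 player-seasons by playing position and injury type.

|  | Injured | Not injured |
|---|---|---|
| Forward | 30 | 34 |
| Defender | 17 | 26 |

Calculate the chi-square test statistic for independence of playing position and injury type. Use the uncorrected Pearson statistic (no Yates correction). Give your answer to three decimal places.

Row totals: 64, 43. Column totals: 47, 60. Grand total N = 107.
Expected counts (row total × column total / N):
  Forward, Injured: 64×47/107 = 28.1121
  Forward, Not injured: 64×60/107 = 35.8879
  Defender, Injured: 43×47/107 = 18.8879
  Defender, Not injured: 43×60/107 = 24.1121
Contributions (O − E)²/E:
  (30 − 28.1121)²/28.1121 = 0.1268
  (34 − 35.8879)²/35.8879 = 0.0993
  (17 − 18.8879)²/18.8879 = 0.1887
  (26 − 24.1121)²/24.1121 = 0.1478
χ² = 0.1268 + 0.0993 + 0.1887 + 0.1478 = 0.563

0.563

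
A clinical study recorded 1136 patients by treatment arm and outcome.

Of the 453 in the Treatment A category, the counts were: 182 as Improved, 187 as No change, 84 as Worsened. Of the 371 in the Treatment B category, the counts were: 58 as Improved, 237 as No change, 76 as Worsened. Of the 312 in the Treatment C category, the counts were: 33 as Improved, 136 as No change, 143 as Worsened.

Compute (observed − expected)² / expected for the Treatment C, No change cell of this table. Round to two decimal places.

Row total (Treatment C) = 312; column total (No change) = 560; N = 1136.
Expected count E = 312 × 560 / 1136 = 153.8028.
Contribution = (O − E)²/E = (136 − 153.8028)² / 153.8028 = 2.06.

2.06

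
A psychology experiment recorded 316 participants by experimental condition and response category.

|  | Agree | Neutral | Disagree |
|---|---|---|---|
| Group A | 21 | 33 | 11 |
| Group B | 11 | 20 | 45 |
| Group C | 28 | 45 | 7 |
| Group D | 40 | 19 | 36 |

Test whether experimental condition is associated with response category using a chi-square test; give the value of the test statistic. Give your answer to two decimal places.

Row totals: 65, 76, 80, 95. Column totals: 100, 117, 99. Grand total N = 316.
Expected counts (row total × column total / N):
  Group A, Agree: 65×100/316 = 20.570
  Group A, Neutral: 65×117/316 = 24.066
  Group A, Disagree: 65×99/316 = 20.364
  Group B, Agree: 76×100/316 = 24.051
  Group B, Neutral: 76×117/316 = 28.139
  Group B, Disagree: 76×99/316 = 23.810
  Group C, Agree: 80×100/316 = 25.316
  Group C, Neutral: 80×117/316 = 29.620
  Group C, Disagree: 80×99/316 = 25.063
  Group D, Agree: 95×100/316 = 30.063
  Group D, Neutral: 95×117/316 = 35.174
  Group D, Disagree: 95×99/316 = 29.763
Contributions (O − E)²/E:
  (21 − 20.570)²/20.570 = 0.0090
  (33 − 24.066)²/24.066 = 3.3166
  (11 − 20.364)²/20.364 = 4.3059
  (11 − 24.051)²/24.051 = 7.0820
  (20 − 28.139)²/28.139 = 2.3541
  (45 − 23.810)²/23.810 = 18.8583
  (28 − 25.316)²/25.316 = 0.2846
  (45 − 29.620)²/29.620 = 7.9860
  (7 − 25.063)²/25.063 = 13.0181
  (40 − 30.063)²/30.063 = 3.2846
  (19 − 35.174)²/35.174 = 7.4373
  (36 − 29.763)²/29.763 = 1.3070
χ² = 0.0090 + 3.3166 + 4.3059 + 7.0820 + 2.3541 + 18.8583 + 0.2846 + 7.9860 + 13.0181 + 3.2846 + 7.4373 + 1.3070 = 69.24

69.24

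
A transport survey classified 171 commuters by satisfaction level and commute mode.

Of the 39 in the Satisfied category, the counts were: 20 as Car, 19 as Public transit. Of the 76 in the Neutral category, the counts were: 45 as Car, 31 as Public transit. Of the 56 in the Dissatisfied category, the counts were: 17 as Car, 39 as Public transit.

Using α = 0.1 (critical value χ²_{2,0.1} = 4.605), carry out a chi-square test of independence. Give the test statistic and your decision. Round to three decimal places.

10.979; reject H₀

Row totals: 39, 76, 56. Column totals: 82, 89. Grand total N = 171.
Expected counts (row total × column total / N):
  Satisfied, Car: 39×82/171 = 18.701754
  Satisfied, Public transit: 39×89/171 = 20.298246
  Neutral, Car: 76×82/171 = 36.444444
  Neutral, Public transit: 76×89/171 = 39.555556
  Dissatisfied, Car: 56×82/171 = 26.853801
  Dissatisfied, Public transit: 56×89/171 = 29.146199
Contributions (O − E)²/E:
  (20 − 18.701754)²/18.701754 = 0.0901
  (19 − 20.298246)²/20.298246 = 0.0830
  (45 − 36.444444)²/36.444444 = 2.0085
  (31 − 39.555556)²/39.555556 = 1.8505
  (17 − 26.853801)²/26.853801 = 3.6158
  (39 − 29.146199)²/29.146199 = 3.3314
χ² = 0.0901 + 0.0830 + 2.0085 + 1.8505 + 3.6158 + 3.3314 = 10.979
df = (3−1)(2−1) = 2. Since 10.979 > 4.605, reject the null hypothesis of independence at α = 0.1.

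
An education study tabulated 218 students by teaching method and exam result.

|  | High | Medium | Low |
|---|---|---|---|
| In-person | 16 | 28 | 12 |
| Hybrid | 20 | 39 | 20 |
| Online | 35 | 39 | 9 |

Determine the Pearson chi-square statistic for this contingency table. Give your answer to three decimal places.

Row totals: 56, 79, 83. Column totals: 71, 106, 41. Grand total N = 218.
Expected counts (row total × column total / N):
  In-person, High: 56×71/218 = 18.2385
  In-person, Medium: 56×106/218 = 27.2294
  In-person, Low: 56×41/218 = 10.5321
  Hybrid, High: 79×71/218 = 25.7294
  Hybrid, Medium: 79×106/218 = 38.4128
  Hybrid, Low: 79×41/218 = 14.8578
  Online, High: 83×71/218 = 27.0321
  Online, Medium: 83×106/218 = 40.3578
  Online, Low: 83×41/218 = 15.6101
Contributions (O − E)²/E:
  (16 − 18.2385)²/18.2385 = 0.2747
  (28 − 27.2294)²/27.2294 = 0.0218
  (12 − 10.5321)²/10.5321 = 0.2046
  (20 − 25.7294)²/25.7294 = 1.2758
  (39 − 38.4128)²/38.4128 = 0.0090
  (20 − 14.8578)²/14.8578 = 1.7797
  (35 − 27.0321)²/27.0321 = 2.3486
  (39 − 40.3578)²/40.3578 = 0.0457
  (9 − 15.6101)²/15.6101 = 2.7990
χ² = 0.2747 + 0.0218 + 0.2046 + 1.2758 + 0.0090 + 1.7797 + 2.3486 + 0.0457 + 2.7990 = 8.759

8.759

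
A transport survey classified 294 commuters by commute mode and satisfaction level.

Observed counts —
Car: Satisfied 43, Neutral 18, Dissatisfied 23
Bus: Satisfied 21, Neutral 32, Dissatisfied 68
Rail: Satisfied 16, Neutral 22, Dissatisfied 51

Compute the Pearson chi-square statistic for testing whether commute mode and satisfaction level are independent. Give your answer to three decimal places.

36.038

Row totals: 84, 121, 89. Column totals: 80, 72, 142. Grand total N = 294.
Expected counts (row total × column total / N):
  Car, Satisfied: 84×80/294 = 22.8571
  Car, Neutral: 84×72/294 = 20.5714
  Car, Dissatisfied: 84×142/294 = 40.5714
  Bus, Satisfied: 121×80/294 = 32.9252
  Bus, Neutral: 121×72/294 = 29.6327
  Bus, Dissatisfied: 121×142/294 = 58.4422
  Rail, Satisfied: 89×80/294 = 24.2177
  Rail, Neutral: 89×72/294 = 21.7959
  Rail, Dissatisfied: 89×142/294 = 42.9864
Contributions (O − E)²/E:
  (43 − 22.8571)²/22.8571 = 17.7510
  (18 − 20.5714)²/20.5714 = 0.3214
  (23 − 40.5714)²/40.5714 = 7.6101
  (21 − 32.9252)²/32.9252 = 4.3192
  (32 − 29.6327)²/29.6327 = 0.1891
  (68 − 58.4422)²/58.4422 = 1.5631
  (16 − 24.2177)²/24.2177 = 2.7885
  (22 − 21.7959)²/21.7959 = 0.0019
  (51 − 42.9864)²/42.9864 = 1.4939
χ² = 17.7510 + 0.3214 + 7.6101 + 4.3192 + 0.1891 + 1.5631 + 2.7885 + 0.0019 + 1.4939 = 36.038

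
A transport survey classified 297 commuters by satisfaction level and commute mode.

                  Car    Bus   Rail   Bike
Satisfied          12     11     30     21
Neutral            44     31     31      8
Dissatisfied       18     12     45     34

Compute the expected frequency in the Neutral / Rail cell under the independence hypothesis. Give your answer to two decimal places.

40.69

Row total (Neutral) = 114; column total (Rail) = 106; grand total N = 297.
Expected count = (row total × column total) / N = 114 × 106 / 297 = 40.69.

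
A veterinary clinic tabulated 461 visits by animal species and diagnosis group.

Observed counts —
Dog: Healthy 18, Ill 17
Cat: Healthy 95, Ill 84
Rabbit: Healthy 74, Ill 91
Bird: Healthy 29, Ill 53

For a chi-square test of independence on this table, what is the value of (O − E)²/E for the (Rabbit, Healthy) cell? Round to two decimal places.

0.14

Row total (Rabbit) = 165; column total (Healthy) = 216; N = 461.
Expected count E = 165 × 216 / 461 = 77.310.
Contribution = (O − E)²/E = (74 − 77.310)² / 77.310 = 0.14.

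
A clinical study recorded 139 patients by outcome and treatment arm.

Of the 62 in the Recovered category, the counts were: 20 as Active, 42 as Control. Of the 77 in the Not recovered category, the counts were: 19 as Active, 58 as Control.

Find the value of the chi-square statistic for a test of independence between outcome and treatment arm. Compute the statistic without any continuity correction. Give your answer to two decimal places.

Row totals: 62, 77. Column totals: 39, 100. Grand total N = 139.
Expected counts (row total × column total / N):
  Recovered, Active: 62×39/139 = 17.396
  Recovered, Control: 62×100/139 = 44.604
  Not recovered, Active: 77×39/139 = 21.604
  Not recovered, Control: 77×100/139 = 55.396
Contributions (O − E)²/E:
  (20 − 17.396)²/17.396 = 0.3898
  (42 − 44.604)²/44.604 = 0.1520
  (19 − 21.604)²/21.604 = 0.3139
  (58 − 55.396)²/55.396 = 0.1224
χ² = 0.3898 + 0.1520 + 0.3139 + 0.1224 = 0.98

0.98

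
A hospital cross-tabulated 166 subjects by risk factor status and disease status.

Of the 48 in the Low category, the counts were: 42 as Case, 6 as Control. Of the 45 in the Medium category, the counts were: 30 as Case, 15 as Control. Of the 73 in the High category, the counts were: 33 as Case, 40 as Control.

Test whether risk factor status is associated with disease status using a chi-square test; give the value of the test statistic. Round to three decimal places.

Row totals: 48, 45, 73. Column totals: 105, 61. Grand total N = 166.
Expected counts (row total × column total / N):
  Low, Case: 48×105/166 = 30.3614
  Low, Control: 48×61/166 = 17.6386
  Medium, Case: 45×105/166 = 28.4639
  Medium, Control: 45×61/166 = 16.5361
  High, Case: 73×105/166 = 46.1747
  High, Control: 73×61/166 = 26.8253
Contributions (O − E)²/E:
  (42 − 30.3614)²/30.3614 = 4.4615
  (6 − 17.6386)²/17.6386 = 7.6796
  (30 − 28.4639)²/28.4639 = 0.0829
  (15 − 16.5361)²/16.5361 = 0.1427
  (33 − 46.1747)²/46.1747 = 3.7590
  (40 − 26.8253)²/26.8253 = 6.4705
χ² = 4.4615 + 7.6796 + 0.0829 + 0.1427 + 3.7590 + 6.4705 = 22.596

22.596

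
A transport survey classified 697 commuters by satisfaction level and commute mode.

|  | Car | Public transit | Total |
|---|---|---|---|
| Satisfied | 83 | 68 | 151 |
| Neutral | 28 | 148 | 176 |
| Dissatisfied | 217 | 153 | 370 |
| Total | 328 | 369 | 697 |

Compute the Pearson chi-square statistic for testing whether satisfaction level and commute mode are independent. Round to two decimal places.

Grand total N = 697.
Expected counts (row total × column total / N):
  Satisfied, Car: 151×328/697 = 71.059
  Satisfied, Public transit: 151×369/697 = 79.941
  Neutral, Car: 176×328/697 = 82.824
  Neutral, Public transit: 176×369/697 = 93.176
  Dissatisfied, Car: 370×328/697 = 174.118
  Dissatisfied, Public transit: 370×369/697 = 195.882
Contributions (O − E)²/E:
  (83 − 71.059)²/71.059 = 2.0066
  (68 − 79.941)²/79.941 = 1.7837
  (28 − 82.824)²/82.824 = 36.2899
  (148 − 93.176)²/93.176 = 32.2580
  (217 − 174.118)²/174.118 = 10.5610
  (153 − 195.882)²/195.882 = 9.3876
χ² = 2.0066 + 1.7837 + 36.2899 + 32.2580 + 10.5610 + 9.3876 = 92.29

92.29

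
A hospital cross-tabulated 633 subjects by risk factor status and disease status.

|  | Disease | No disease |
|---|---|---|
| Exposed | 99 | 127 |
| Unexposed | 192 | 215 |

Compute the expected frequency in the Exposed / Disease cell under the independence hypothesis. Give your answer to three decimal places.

Row total (Exposed) = 226; column total (Disease) = 291; grand total N = 633.
Expected count = (row total × column total) / N = 226 × 291 / 633 = 103.896.

103.896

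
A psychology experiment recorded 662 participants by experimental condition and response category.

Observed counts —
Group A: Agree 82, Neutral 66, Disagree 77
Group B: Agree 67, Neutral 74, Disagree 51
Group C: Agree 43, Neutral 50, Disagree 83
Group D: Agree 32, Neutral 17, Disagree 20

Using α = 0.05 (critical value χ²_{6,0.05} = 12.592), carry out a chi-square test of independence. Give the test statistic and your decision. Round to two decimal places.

Row totals: 225, 192, 176, 69. Column totals: 224, 207, 231. Grand total N = 662.
Expected counts (row total × column total / N):
  Group A, Agree: 225×224/662 = 76.133
  Group A, Neutral: 225×207/662 = 70.355
  Group A, Disagree: 225×231/662 = 78.512
  Group B, Agree: 192×224/662 = 64.967
  Group B, Neutral: 192×207/662 = 60.036
  Group B, Disagree: 192×231/662 = 66.997
  Group C, Agree: 176×224/662 = 59.553
  Group C, Neutral: 176×207/662 = 55.033
  Group C, Disagree: 176×231/662 = 61.414
  Group D, Agree: 69×224/662 = 23.347
  Group D, Neutral: 69×207/662 = 21.576
  Group D, Disagree: 69×231/662 = 24.077
Contributions (O − E)²/E:
  (82 − 76.133)²/76.133 = 0.4521
  (66 − 70.355)²/70.355 = 0.2696
  (77 − 78.512)²/78.512 = 0.0291
  (67 − 64.967)²/64.967 = 0.0636
  (74 − 60.036)²/60.036 = 3.2479
  (51 − 66.997)²/66.997 = 3.8196
  (43 − 59.553)²/59.553 = 4.6010
  (50 − 55.033)²/55.033 = 0.4603
  (83 − 61.414)²/61.414 = 7.5871
  (32 − 23.347)²/23.347 = 3.2070
  (17 − 21.576)²/21.576 = 0.9705
  (20 − 24.077)²/24.077 = 0.6904
χ² = 0.4521 + 0.2696 + 0.0291 + 0.0636 + 3.2479 + 3.8196 + 4.6010 + 0.4603 + 7.5871 + 3.2070 + 0.9705 + 0.6904 = 25.40
df = (4−1)(3−1) = 6. Since 25.40 > 12.592, reject the null hypothesis of independence at α = 0.05.

25.40; reject H₀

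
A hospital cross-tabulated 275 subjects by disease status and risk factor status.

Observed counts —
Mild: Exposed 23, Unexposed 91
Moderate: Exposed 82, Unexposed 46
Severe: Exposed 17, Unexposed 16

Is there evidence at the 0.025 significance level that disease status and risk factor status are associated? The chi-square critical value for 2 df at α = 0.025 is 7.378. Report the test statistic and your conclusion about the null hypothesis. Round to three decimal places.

47.830; reject H₀

Row totals: 114, 128, 33. Column totals: 122, 153. Grand total N = 275.
Expected counts (row total × column total / N):
  Mild, Exposed: 114×122/275 = 50.5745
  Mild, Unexposed: 114×153/275 = 63.4255
  Moderate, Exposed: 128×122/275 = 56.7855
  Moderate, Unexposed: 128×153/275 = 71.2145
  Severe, Exposed: 33×122/275 = 14.6400
  Severe, Unexposed: 33×153/275 = 18.3600
Contributions (O − E)²/E:
  (23 − 50.5745)²/50.5745 = 15.0343
  (91 − 63.4255)²/63.4255 = 11.9881
  (82 − 56.7855)²/56.7855 = 11.1960
  (46 − 71.2145)²/71.2145 = 8.9276
  (17 − 14.6400)²/14.6400 = 0.3804
  (16 − 18.3600)²/18.3600 = 0.3034
χ² = 15.0343 + 11.9881 + 11.1960 + 8.9276 + 0.3804 + 0.3034 = 47.830
df = (3−1)(2−1) = 2. Since 47.830 > 7.378, reject the null hypothesis of independence at α = 0.025.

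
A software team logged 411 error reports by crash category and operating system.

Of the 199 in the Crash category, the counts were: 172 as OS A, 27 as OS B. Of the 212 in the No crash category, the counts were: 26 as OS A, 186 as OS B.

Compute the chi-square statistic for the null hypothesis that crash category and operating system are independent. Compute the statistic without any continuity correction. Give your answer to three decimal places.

Row totals: 199, 212. Column totals: 198, 213. Grand total N = 411.
Expected counts (row total × column total / N):
  Crash, OS A: 199×198/411 = 95.8686
  Crash, OS B: 199×213/411 = 103.1314
  No crash, OS A: 212×198/411 = 102.1314
  No crash, OS B: 212×213/411 = 109.8686
Contributions (O − E)²/E:
  (172 − 95.8686)²/95.8686 = 60.4576
  (27 − 103.1314)²/103.1314 = 56.2001
  (26 − 102.1314)²/102.1314 = 56.7503
  (186 − 109.8686)²/109.8686 = 52.7538
χ² = 60.4576 + 56.2001 + 56.7503 + 52.7538 = 226.162

226.162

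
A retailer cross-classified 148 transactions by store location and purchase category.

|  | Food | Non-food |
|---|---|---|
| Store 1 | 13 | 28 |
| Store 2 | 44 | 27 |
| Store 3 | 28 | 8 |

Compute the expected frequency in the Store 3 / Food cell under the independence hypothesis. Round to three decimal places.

Row total (Store 3) = 36; column total (Food) = 85; grand total N = 148.
Expected count = (row total × column total) / N = 36 × 85 / 148 = 20.676.

20.676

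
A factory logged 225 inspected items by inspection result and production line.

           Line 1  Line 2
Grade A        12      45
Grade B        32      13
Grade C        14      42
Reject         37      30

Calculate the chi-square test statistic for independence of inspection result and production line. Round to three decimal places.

Row totals: 57, 45, 56, 67. Column totals: 95, 130. Grand total N = 225.
Expected counts (row total × column total / N):
  Grade A, Line 1: 57×95/225 = 24.0667
  Grade A, Line 2: 57×130/225 = 32.9333
  Grade B, Line 1: 45×95/225 = 19.0000
  Grade B, Line 2: 45×130/225 = 26.0000
  Grade C, Line 1: 56×95/225 = 23.6444
  Grade C, Line 2: 56×130/225 = 32.3556
  Reject, Line 1: 67×95/225 = 28.2889
  Reject, Line 2: 67×130/225 = 38.7111
Contributions (O − E)²/E:
  (12 − 24.0667)²/24.0667 = 6.0501
  (45 − 32.9333)²/32.9333 = 4.4212
  (32 − 19.0000)²/19.0000 = 8.8947
  (13 − 26.0000)²/26.0000 = 6.5000
  (14 − 23.6444)²/23.6444 = 3.9339
  (42 − 32.3556)²/32.3556 = 2.8748
  (37 − 28.2889)²/28.2889 = 2.6824
  (30 − 38.7111)²/38.7111 = 1.9602
χ² = 6.0501 + 4.4212 + 8.8947 + 6.5000 + 3.9339 + 2.8748 + 2.6824 + 1.9602 = 37.317

37.317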